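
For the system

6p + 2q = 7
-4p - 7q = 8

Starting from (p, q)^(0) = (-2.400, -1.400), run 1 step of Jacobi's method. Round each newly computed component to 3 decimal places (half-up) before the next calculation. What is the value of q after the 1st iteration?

Iteration 1:
  p = (7 - (2)·-1.400) / (6) = 1.633
  q = (8 - (-4)·-2.400) / (-7) = 0.229

0.229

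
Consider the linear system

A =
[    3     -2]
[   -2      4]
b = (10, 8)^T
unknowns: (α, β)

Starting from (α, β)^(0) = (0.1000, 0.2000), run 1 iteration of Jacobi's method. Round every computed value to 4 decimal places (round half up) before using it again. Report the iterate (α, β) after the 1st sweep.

Iteration 1:
  α = (10 - (-2)·0.2000) / (3) = 3.4667
  β = (8 - (-2)·0.1000) / (4) = 2.0500

(3.4667, 2.0500)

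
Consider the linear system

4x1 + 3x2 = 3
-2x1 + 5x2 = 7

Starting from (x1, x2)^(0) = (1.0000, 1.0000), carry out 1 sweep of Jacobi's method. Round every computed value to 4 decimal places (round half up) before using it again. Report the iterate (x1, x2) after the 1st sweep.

(0.0000, 1.8000)

Iteration 1:
  x1 = (3 - (3)·1.0000) / (4) = 0.0000
  x2 = (7 - (-2)·1.0000) / (5) = 1.8000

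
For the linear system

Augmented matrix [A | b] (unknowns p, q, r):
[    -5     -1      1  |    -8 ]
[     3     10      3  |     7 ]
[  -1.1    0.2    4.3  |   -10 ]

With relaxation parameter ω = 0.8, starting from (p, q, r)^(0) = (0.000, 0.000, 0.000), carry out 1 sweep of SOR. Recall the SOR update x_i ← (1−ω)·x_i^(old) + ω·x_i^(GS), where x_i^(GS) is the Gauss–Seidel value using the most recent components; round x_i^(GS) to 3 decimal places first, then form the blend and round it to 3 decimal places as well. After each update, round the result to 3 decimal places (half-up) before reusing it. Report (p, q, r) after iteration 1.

Iteration 1:
  p: GS value = (-8 - (-1)·0.000 - (1)·0.000) / (-5) = 1.600;  p ← (1−ω)·0.000 + ω·1.600 = 1.280
  q: GS value = (7 - (3)·1.280 - (3)·0.000) / (10) = 0.316;  q ← (1−ω)·0.000 + ω·0.316 = 0.253
  r: GS value = (-10 - (-1.1)·1.280 - (0.2)·0.253) / (4.3) = -2.010;  r ← (1−ω)·0.000 + ω·-2.010 = -1.608

(1.280, 0.253, -1.608)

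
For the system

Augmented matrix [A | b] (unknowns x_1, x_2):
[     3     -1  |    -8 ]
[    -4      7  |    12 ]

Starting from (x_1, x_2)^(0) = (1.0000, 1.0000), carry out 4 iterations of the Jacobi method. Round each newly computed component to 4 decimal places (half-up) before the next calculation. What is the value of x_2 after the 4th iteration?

Iteration 1:
  x_1 = (-8 - (-1)·1.0000) / (3) = -2.3333
  x_2 = (12 - (-4)·1.0000) / (7) = 2.2857
Iteration 2:
  x_1 = (-8 - (-1)·2.2857) / (3) = -1.9048
  x_2 = (12 - (-4)·-2.3333) / (7) = 0.3810
Iteration 3:
  x_1 = (-8 - (-1)·0.3810) / (3) = -2.5397
  x_2 = (12 - (-4)·-1.9048) / (7) = 0.6258
Iteration 4:
  x_1 = (-8 - (-1)·0.6258) / (3) = -2.4581
  x_2 = (12 - (-4)·-2.5397) / (7) = 0.2630

0.2630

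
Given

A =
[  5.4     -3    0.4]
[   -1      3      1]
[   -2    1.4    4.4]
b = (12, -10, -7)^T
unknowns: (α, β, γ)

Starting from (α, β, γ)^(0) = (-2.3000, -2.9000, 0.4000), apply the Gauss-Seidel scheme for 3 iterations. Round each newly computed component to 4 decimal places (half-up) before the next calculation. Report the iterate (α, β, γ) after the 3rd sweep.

Iteration 1:
  α = (12 - (-3)·-2.9000 - (0.4)·0.4000) / (5.4) = 0.5815
  β = (-10 - (-1)·0.5815 - (1)·0.4000) / (3) = -3.2728
  γ = (-7 - (-2)·0.5815 - (1.4)·-3.2728) / (4.4) = -0.2852
Iteration 2:
  α = (12 - (-3)·-3.2728 - (0.4)·-0.2852) / (5.4) = 0.4251
  β = (-10 - (-1)·0.4251 - (1)·-0.2852) / (3) = -3.0966
  γ = (-7 - (-2)·0.4251 - (1.4)·-3.0966) / (4.4) = -0.4124
Iteration 3:
  α = (12 - (-3)·-3.0966 - (0.4)·-0.4124) / (5.4) = 0.5324
  β = (-10 - (-1)·0.5324 - (1)·-0.4124) / (3) = -3.0184
  γ = (-7 - (-2)·0.5324 - (1.4)·-3.0184) / (4.4) = -0.3885

(0.5324, -3.0184, -0.3885)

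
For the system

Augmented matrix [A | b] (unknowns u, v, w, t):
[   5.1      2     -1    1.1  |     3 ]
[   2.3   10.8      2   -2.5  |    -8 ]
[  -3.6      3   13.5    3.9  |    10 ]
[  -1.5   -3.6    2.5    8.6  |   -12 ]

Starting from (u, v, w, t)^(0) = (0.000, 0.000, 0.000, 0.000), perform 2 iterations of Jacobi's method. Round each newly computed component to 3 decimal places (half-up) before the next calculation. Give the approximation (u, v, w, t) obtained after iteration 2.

Iteration 1:
  u = (3 - (2)·0.000 - (-1)·0.000 - (1.1)·0.000) / (5.1) = 0.588
  v = (-8 - (2.3)·0.000 - (2)·0.000 - (-2.5)·0.000) / (10.8) = -0.741
  w = (10 - (-3.6)·0.000 - (3)·0.000 - (3.9)·0.000) / (13.5) = 0.741
  t = (-12 - (-1.5)·0.000 - (-3.6)·0.000 - (2.5)·0.000) / (8.6) = -1.395
Iteration 2:
  u = (3 - (2)·-0.741 - (-1)·0.741 - (1.1)·-1.395) / (5.1) = 1.325
  v = (-8 - (2.3)·0.588 - (2)·0.741 - (-2.5)·-1.395) / (10.8) = -1.326
  w = (10 - (-3.6)·0.588 - (3)·-0.741 - (3.9)·-1.395) / (13.5) = 1.465
  t = (-12 - (-1.5)·0.588 - (-3.6)·-0.741 - (2.5)·0.741) / (8.6) = -1.818

(1.325, -1.326, 1.465, -1.818)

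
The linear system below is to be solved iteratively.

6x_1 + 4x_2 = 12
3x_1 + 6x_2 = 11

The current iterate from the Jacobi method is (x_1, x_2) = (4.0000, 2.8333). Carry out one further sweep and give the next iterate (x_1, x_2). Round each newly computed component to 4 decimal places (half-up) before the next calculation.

(0.1111, -0.1667)

One sweep:
  x_1 = (12 - (4)·2.8333) / (6) = 0.1111
  x_2 = (11 - (3)·4.0000) / (6) = -0.1667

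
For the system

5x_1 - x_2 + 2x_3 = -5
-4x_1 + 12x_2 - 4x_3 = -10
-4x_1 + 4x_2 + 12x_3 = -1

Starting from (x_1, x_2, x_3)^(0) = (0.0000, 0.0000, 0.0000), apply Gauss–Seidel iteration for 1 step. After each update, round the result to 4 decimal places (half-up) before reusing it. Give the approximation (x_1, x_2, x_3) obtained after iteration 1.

(-1.0000, -1.1667, -0.0278)

Iteration 1:
  x_1 = (-5 - (-1)·0.0000 - (2)·0.0000) / (5) = -1.0000
  x_2 = (-10 - (-4)·-1.0000 - (-4)·0.0000) / (12) = -1.1667
  x_3 = (-1 - (-4)·-1.0000 - (4)·-1.1667) / (12) = -0.0278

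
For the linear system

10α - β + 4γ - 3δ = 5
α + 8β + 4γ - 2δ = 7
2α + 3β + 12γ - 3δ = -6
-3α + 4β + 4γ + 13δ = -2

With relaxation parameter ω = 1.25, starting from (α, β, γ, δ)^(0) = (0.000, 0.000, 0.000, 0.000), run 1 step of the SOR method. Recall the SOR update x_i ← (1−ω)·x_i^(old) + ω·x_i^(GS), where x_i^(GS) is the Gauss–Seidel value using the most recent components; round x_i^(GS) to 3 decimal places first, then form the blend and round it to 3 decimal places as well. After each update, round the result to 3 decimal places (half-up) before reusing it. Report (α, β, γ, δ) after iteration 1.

Iteration 1:
  α: GS value = (5 - (-1)·0.000 - (4)·0.000 - (-3)·0.000) / (10) = 0.500;  α ← (1−ω)·0.000 + ω·0.500 = 0.625
  β: GS value = (7 - (1)·0.625 - (4)·0.000 - (-2)·0.000) / (8) = 0.797;  β ← (1−ω)·0.000 + ω·0.797 = 0.996
  γ: GS value = (-6 - (2)·0.625 - (3)·0.996 - (-3)·0.000) / (12) = -0.853;  γ ← (1−ω)·0.000 + ω·-0.853 = -1.066
  δ: GS value = (-2 - (-3)·0.625 - (4)·0.996 - (4)·-1.066) / (13) = 0.012;  δ ← (1−ω)·0.000 + ω·0.012 = 0.015

(0.625, 0.996, -1.066, 0.015)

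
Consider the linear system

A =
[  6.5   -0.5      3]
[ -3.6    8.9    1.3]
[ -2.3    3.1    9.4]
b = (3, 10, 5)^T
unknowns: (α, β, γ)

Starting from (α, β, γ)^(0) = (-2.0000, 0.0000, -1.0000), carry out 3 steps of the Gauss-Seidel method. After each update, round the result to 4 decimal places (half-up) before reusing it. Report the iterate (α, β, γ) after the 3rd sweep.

(0.4564, 1.2752, 0.2230)

Iteration 1:
  α = (3 - (-0.5)·0.0000 - (3)·-1.0000) / (6.5) = 0.9231
  β = (10 - (-3.6)·0.9231 - (1.3)·-1.0000) / (8.9) = 1.6431
  γ = (5 - (-2.3)·0.9231 - (3.1)·1.6431) / (9.4) = 0.2159
Iteration 2:
  α = (3 - (-0.5)·1.6431 - (3)·0.2159) / (6.5) = 0.4883
  β = (10 - (-3.6)·0.4883 - (1.3)·0.2159) / (8.9) = 1.2896
  γ = (5 - (-2.3)·0.4883 - (3.1)·1.2896) / (9.4) = 0.2261
Iteration 3:
  α = (3 - (-0.5)·1.2896 - (3)·0.2261) / (6.5) = 0.4564
  β = (10 - (-3.6)·0.4564 - (1.3)·0.2261) / (8.9) = 1.2752
  γ = (5 - (-2.3)·0.4564 - (3.1)·1.2752) / (9.4) = 0.2230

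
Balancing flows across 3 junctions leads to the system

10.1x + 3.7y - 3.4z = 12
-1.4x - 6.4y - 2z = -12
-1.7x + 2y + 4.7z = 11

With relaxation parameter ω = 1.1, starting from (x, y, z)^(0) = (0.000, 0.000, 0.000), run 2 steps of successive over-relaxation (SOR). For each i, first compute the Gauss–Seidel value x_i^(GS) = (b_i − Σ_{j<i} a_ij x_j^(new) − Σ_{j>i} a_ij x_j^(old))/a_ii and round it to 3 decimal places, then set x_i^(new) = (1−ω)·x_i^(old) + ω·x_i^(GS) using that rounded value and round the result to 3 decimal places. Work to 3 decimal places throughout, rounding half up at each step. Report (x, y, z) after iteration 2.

Iteration 1:
  x: GS value = (12 - (3.7)·0.000 - (-3.4)·0.000) / (10.1) = 1.188;  x ← (1−ω)·0.000 + ω·1.188 = 1.307
  y: GS value = (-12 - (-1.4)·1.307 - (-2)·0.000) / (-6.4) = 1.589;  y ← (1−ω)·0.000 + ω·1.589 = 1.748
  z: GS value = (11 - (-1.7)·1.307 - (2)·1.748) / (4.7) = 2.069;  z ← (1−ω)·0.000 + ω·2.069 = 2.276
Iteration 2:
  x: GS value = (12 - (3.7)·1.748 - (-3.4)·2.276) / (10.1) = 1.314;  x ← (1−ω)·1.307 + ω·1.314 = 1.315
  y: GS value = (-12 - (-1.4)·1.315 - (-2)·2.276) / (-6.4) = 0.876;  y ← (1−ω)·1.748 + ω·0.876 = 0.789
  z: GS value = (11 - (-1.7)·1.315 - (2)·0.789) / (4.7) = 2.480;  z ← (1−ω)·2.276 + ω·2.480 = 2.500

(1.315, 0.789, 2.500)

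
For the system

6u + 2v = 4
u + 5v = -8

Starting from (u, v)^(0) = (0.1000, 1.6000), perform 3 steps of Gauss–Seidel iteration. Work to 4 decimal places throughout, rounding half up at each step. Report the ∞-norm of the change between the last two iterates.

Iteration 1:
  u = (4 - (2)·1.6000) / (6) = 0.1333
  v = (-8 - (1)·0.1333) / (5) = -1.6267
Iteration 2:
  u = (4 - (2)·-1.6267) / (6) = 1.2089
  v = (-8 - (1)·1.2089) / (5) = -1.8418
Iteration 3:
  u = (4 - (2)·-1.8418) / (6) = 1.2806
  v = (-8 - (1)·1.2806) / (5) = -1.8561
Change: (0.0717, -0.0143) → max |·| = 0.0717

0.0717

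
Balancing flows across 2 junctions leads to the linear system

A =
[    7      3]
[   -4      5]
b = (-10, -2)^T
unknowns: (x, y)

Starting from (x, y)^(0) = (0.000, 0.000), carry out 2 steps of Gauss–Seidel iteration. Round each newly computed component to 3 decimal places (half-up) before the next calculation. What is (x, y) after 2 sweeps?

(-0.767, -1.014)

Iteration 1:
  x = (-10 - (3)·0.000) / (7) = -1.429
  y = (-2 - (-4)·-1.429) / (5) = -1.543
Iteration 2:
  x = (-10 - (3)·-1.543) / (7) = -0.767
  y = (-2 - (-4)·-0.767) / (5) = -1.014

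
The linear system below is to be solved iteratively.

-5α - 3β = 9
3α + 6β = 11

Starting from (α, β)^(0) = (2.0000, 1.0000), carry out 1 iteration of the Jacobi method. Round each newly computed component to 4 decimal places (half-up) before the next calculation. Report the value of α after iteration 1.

Iteration 1:
  α = (9 - (-3)·1.0000) / (-5) = -2.4000
  β = (11 - (3)·2.0000) / (6) = 0.8333

-2.4000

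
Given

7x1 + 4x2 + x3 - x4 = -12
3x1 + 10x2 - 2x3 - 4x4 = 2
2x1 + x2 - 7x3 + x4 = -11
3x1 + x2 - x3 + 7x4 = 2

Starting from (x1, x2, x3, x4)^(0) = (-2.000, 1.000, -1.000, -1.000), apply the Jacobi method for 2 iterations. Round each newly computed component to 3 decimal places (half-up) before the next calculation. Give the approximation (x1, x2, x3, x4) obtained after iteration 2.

Iteration 1:
  x1 = (-12 - (4)·1.000 - (1)·-1.000 - (-1)·-1.000) / (7) = -2.286
  x2 = (2 - (3)·-2.000 - (-2)·-1.000 - (-4)·-1.000) / (10) = 0.200
  x3 = (-11 - (2)·-2.000 - (1)·1.000 - (1)·-1.000) / (-7) = 1.000
  x4 = (2 - (3)·-2.000 - (1)·1.000 - (-1)·-1.000) / (7) = 0.857
Iteration 2:
  x1 = (-12 - (4)·0.200 - (1)·1.000 - (-1)·0.857) / (7) = -1.849
  x2 = (2 - (3)·-2.286 - (-2)·1.000 - (-4)·0.857) / (10) = 1.429
  x3 = (-11 - (2)·-2.286 - (1)·0.200 - (1)·0.857) / (-7) = 1.069
  x4 = (2 - (3)·-2.286 - (1)·0.200 - (-1)·1.000) / (7) = 1.380

(-1.849, 1.429, 1.069, 1.380)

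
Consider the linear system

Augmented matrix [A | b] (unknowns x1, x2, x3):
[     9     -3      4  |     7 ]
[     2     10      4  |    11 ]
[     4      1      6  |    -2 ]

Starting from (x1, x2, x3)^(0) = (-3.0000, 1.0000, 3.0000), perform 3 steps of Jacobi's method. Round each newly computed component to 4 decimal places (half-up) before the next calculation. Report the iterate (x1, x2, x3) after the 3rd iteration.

Iteration 1:
  x1 = (7 - (-3)·1.0000 - (4)·3.0000) / (9) = -0.2222
  x2 = (11 - (2)·-3.0000 - (4)·3.0000) / (10) = 0.5000
  x3 = (-2 - (4)·-3.0000 - (1)·1.0000) / (6) = 1.5000
Iteration 2:
  x1 = (7 - (-3)·0.5000 - (4)·1.5000) / (9) = 0.2778
  x2 = (11 - (2)·-0.2222 - (4)·1.5000) / (10) = 0.5444
  x3 = (-2 - (4)·-0.2222 - (1)·0.5000) / (6) = -0.2685
Iteration 3:
  x1 = (7 - (-3)·0.5444 - (4)·-0.2685) / (9) = 1.0786
  x2 = (11 - (2)·0.2778 - (4)·-0.2685) / (10) = 1.1518
  x3 = (-2 - (4)·0.2778 - (1)·0.5444) / (6) = -0.6093

(1.0786, 1.1518, -0.6093)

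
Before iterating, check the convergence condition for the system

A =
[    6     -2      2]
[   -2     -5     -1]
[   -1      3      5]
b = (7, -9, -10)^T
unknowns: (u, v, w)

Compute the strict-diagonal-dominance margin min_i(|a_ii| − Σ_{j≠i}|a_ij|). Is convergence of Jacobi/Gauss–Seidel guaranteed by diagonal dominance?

row 1: |6| − (2+2) = 2
row 2: |-5| − (2+1) = 2
row 3: |5| − (1+3) = 1
minimum over rows = 1 → strictly diagonally dominant (convergence guaranteed)

1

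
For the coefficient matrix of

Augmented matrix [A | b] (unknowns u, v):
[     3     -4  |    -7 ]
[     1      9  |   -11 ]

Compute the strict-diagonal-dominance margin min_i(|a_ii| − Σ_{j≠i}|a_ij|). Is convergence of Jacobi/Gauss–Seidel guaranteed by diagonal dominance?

-1

row 1: |3| − (4) = -1
row 2: |9| − (1) = 8
minimum over rows = -1 → not strictly diagonally dominant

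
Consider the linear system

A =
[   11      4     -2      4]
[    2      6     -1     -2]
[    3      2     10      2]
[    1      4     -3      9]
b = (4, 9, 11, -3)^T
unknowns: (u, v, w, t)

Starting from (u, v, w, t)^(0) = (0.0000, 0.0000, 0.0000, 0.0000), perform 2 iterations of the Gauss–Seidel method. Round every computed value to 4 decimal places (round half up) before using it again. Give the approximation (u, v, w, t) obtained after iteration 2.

(0.2643, 1.2817, 0.9140, -0.6277)

Iteration 1:
  u = (4 - (4)·0.0000 - (-2)·0.0000 - (4)·0.0000) / (11) = 0.3636
  v = (9 - (2)·0.3636 - (-1)·0.0000 - (-2)·0.0000) / (6) = 1.3788
  w = (11 - (3)·0.3636 - (2)·1.3788 - (2)·0.0000) / (10) = 0.7152
  t = (-3 - (1)·0.3636 - (4)·1.3788 - (-3)·0.7152) / (9) = -0.7481
Iteration 2:
  u = (4 - (4)·1.3788 - (-2)·0.7152 - (4)·-0.7481) / (11) = 0.2643
  v = (9 - (2)·0.2643 - (-1)·0.7152 - (-2)·-0.7481) / (6) = 1.2817
  w = (11 - (3)·0.2643 - (2)·1.2817 - (2)·-0.7481) / (10) = 0.9140
  t = (-3 - (1)·0.2643 - (4)·1.2817 - (-3)·0.9140) / (9) = -0.6277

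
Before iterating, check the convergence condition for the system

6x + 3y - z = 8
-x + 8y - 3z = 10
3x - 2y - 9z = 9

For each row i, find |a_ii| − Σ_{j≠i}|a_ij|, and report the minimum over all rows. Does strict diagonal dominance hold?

row 1: |6| − (3+1) = 2
row 2: |8| − (1+3) = 4
row 3: |-9| − (3+2) = 4
minimum over rows = 2 → strictly diagonally dominant (convergence guaranteed)

2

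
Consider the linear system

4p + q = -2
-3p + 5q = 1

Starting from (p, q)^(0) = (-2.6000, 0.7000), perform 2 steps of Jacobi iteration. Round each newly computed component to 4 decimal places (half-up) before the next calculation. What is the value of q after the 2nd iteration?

-0.2050

Iteration 1:
  p = (-2 - (1)·0.7000) / (4) = -0.6750
  q = (1 - (-3)·-2.6000) / (5) = -1.3600
Iteration 2:
  p = (-2 - (1)·-1.3600) / (4) = -0.1600
  q = (1 - (-3)·-0.6750) / (5) = -0.2050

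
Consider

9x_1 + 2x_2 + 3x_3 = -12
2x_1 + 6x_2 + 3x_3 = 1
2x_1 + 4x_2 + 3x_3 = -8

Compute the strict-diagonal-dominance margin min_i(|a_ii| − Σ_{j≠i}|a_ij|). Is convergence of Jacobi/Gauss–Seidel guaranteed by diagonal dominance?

row 1: |9| − (2+3) = 4
row 2: |6| − (2+3) = 1
row 3: |3| − (2+4) = -3
minimum over rows = -3 → not strictly diagonally dominant

-3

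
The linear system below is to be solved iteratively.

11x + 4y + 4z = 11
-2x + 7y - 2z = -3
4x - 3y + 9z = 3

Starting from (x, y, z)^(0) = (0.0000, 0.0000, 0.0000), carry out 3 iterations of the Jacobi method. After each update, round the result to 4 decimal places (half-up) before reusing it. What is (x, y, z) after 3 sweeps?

(1.1097, -0.2055, -0.1424)

Iteration 1:
  x = (11 - (4)·0.0000 - (4)·0.0000) / (11) = 1.0000
  y = (-3 - (-2)·0.0000 - (-2)·0.0000) / (7) = -0.4286
  z = (3 - (4)·0.0000 - (-3)·0.0000) / (9) = 0.3333
Iteration 2:
  x = (11 - (4)·-0.4286 - (4)·0.3333) / (11) = 1.0347
  y = (-3 - (-2)·1.0000 - (-2)·0.3333) / (7) = -0.0476
  z = (3 - (4)·1.0000 - (-3)·-0.4286) / (9) = -0.2540
Iteration 3:
  x = (11 - (4)·-0.0476 - (4)·-0.2540) / (11) = 1.1097
  y = (-3 - (-2)·1.0347 - (-2)·-0.2540) / (7) = -0.2055
  z = (3 - (4)·1.0347 - (-3)·-0.0476) / (9) = -0.1424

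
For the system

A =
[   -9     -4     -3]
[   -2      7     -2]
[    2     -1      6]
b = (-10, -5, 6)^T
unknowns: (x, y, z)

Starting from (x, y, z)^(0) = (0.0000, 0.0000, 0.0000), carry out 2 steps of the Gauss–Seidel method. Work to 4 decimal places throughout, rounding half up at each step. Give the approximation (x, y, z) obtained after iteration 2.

(1.0996, -0.2391, 0.5936)

Iteration 1:
  x = (-10 - (-4)·0.0000 - (-3)·0.0000) / (-9) = 1.1111
  y = (-5 - (-2)·1.1111 - (-2)·0.0000) / (7) = -0.3968
  z = (6 - (2)·1.1111 - (-1)·-0.3968) / (6) = 0.5635
Iteration 2:
  x = (-10 - (-4)·-0.3968 - (-3)·0.5635) / (-9) = 1.0996
  y = (-5 - (-2)·1.0996 - (-2)·0.5635) / (7) = -0.2391
  z = (6 - (2)·1.0996 - (-1)·-0.2391) / (6) = 0.5936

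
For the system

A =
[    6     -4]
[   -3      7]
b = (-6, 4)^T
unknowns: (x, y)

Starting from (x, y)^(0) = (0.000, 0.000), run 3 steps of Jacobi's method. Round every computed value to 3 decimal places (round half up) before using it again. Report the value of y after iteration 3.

0.306

Iteration 1:
  x = (-6 - (-4)·0.000) / (6) = -1.000
  y = (4 - (-3)·0.000) / (7) = 0.571
Iteration 2:
  x = (-6 - (-4)·0.571) / (6) = -0.619
  y = (4 - (-3)·-1.000) / (7) = 0.143
Iteration 3:
  x = (-6 - (-4)·0.143) / (6) = -0.905
  y = (4 - (-3)·-0.619) / (7) = 0.306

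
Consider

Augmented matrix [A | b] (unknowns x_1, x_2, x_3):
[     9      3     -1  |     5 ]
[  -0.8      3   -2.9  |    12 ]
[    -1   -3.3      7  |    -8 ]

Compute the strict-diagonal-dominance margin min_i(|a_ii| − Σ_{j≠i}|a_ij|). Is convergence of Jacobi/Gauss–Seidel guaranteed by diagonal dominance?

-0.7

row 1: |9| − (3+1) = 5
row 2: |3| − (0.8+2.9) = -0.7
row 3: |7| − (1+3.3) = 2.7
minimum over rows = -0.7 → not strictly diagonally dominant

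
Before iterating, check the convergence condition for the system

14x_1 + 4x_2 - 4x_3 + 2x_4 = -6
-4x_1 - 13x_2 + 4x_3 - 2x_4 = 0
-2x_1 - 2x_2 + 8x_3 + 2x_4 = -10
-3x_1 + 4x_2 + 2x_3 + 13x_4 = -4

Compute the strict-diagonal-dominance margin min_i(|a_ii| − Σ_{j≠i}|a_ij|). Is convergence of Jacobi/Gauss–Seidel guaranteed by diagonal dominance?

row 1: |14| − (4+4+2) = 4
row 2: |-13| − (4+4+2) = 3
row 3: |8| − (2+2+2) = 2
row 4: |13| − (3+4+2) = 4
minimum over rows = 2 → strictly diagonally dominant (convergence guaranteed)

2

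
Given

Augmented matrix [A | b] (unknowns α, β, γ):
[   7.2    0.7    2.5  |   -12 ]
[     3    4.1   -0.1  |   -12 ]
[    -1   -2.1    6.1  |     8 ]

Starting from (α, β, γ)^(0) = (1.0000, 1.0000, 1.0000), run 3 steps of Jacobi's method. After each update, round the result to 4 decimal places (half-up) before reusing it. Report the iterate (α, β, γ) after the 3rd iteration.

Iteration 1:
  α = (-12 - (0.7)·1.0000 - (2.5)·1.0000) / (7.2) = -2.1111
  β = (-12 - (3)·1.0000 - (-0.1)·1.0000) / (4.1) = -3.6341
  γ = (8 - (-1)·1.0000 - (-2.1)·1.0000) / (6.1) = 1.8197
Iteration 2:
  α = (-12 - (0.7)·-3.6341 - (2.5)·1.8197) / (7.2) = -1.9452
  β = (-12 - (3)·-2.1111 - (-0.1)·1.8197) / (4.1) = -1.3377
  γ = (8 - (-1)·-2.1111 - (-2.1)·-3.6341) / (6.1) = -0.2857
Iteration 3:
  α = (-12 - (0.7)·-1.3377 - (2.5)·-0.2857) / (7.2) = -1.4374
  β = (-12 - (3)·-1.9452 - (-0.1)·-0.2857) / (4.1) = -1.5105
  γ = (8 - (-1)·-1.9452 - (-2.1)·-1.3377) / (6.1) = 0.5321

(-1.4374, -1.5105, 0.5321)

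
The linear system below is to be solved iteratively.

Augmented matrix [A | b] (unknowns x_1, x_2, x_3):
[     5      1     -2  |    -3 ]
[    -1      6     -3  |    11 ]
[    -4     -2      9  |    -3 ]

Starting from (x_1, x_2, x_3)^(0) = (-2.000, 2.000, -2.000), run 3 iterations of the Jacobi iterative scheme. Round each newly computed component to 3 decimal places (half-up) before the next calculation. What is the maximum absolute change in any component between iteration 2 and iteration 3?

0.494

Iteration 1:
  x_1 = (-3 - (1)·2.000 - (-2)·-2.000) / (5) = -1.800
  x_2 = (11 - (-1)·-2.000 - (-3)·-2.000) / (6) = 0.500
  x_3 = (-3 - (-4)·-2.000 - (-2)·2.000) / (9) = -0.778
Iteration 2:
  x_1 = (-3 - (1)·0.500 - (-2)·-0.778) / (5) = -1.011
  x_2 = (11 - (-1)·-1.800 - (-3)·-0.778) / (6) = 1.144
  x_3 = (-3 - (-4)·-1.800 - (-2)·0.500) / (9) = -1.022
Iteration 3:
  x_1 = (-3 - (1)·1.144 - (-2)·-1.022) / (5) = -1.238
  x_2 = (11 - (-1)·-1.011 - (-3)·-1.022) / (6) = 1.154
  x_3 = (-3 - (-4)·-1.011 - (-2)·1.144) / (9) = -0.528
Change: (-0.227, 0.010, 0.494) → max |·| = 0.494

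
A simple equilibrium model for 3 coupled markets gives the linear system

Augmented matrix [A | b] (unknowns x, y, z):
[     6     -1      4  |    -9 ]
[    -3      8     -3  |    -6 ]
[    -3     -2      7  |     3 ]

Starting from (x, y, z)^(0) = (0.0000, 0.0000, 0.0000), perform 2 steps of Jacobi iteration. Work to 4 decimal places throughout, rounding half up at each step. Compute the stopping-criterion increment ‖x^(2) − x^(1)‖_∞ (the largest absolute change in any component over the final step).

0.8572

Iteration 1:
  x = (-9 - (-1)·0.0000 - (4)·0.0000) / (6) = -1.5000
  y = (-6 - (-3)·0.0000 - (-3)·0.0000) / (8) = -0.7500
  z = (3 - (-3)·0.0000 - (-2)·0.0000) / (7) = 0.4286
Iteration 2:
  x = (-9 - (-1)·-0.7500 - (4)·0.4286) / (6) = -1.9107
  y = (-6 - (-3)·-1.5000 - (-3)·0.4286) / (8) = -1.1518
  z = (3 - (-3)·-1.5000 - (-2)·-0.7500) / (7) = -0.4286
Change: (-0.4107, -0.4018, -0.8572) → max |·| = 0.8572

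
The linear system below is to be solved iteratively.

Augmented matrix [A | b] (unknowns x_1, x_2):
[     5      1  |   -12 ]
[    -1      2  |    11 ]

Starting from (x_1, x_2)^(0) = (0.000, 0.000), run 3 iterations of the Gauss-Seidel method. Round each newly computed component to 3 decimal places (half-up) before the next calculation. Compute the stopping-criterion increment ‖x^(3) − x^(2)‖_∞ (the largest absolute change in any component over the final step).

0.086

Iteration 1:
  x_1 = (-12 - (1)·0.000) / (5) = -2.400
  x_2 = (11 - (-1)·-2.400) / (2) = 4.300
Iteration 2:
  x_1 = (-12 - (1)·4.300) / (5) = -3.260
  x_2 = (11 - (-1)·-3.260) / (2) = 3.870
Iteration 3:
  x_1 = (-12 - (1)·3.870) / (5) = -3.174
  x_2 = (11 - (-1)·-3.174) / (2) = 3.913
Change: (0.086, 0.043) → max |·| = 0.086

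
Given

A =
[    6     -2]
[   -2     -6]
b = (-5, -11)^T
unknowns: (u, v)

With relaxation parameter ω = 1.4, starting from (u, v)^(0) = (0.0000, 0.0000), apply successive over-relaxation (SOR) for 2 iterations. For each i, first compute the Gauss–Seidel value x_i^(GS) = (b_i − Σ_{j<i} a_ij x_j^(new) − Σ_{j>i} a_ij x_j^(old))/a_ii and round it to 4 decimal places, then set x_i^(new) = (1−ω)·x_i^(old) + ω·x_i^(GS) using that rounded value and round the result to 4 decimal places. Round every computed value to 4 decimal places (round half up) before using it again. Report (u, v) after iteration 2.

Iteration 1:
  u: GS value = (-5 - (-2)·0.0000) / (6) = -0.8333;  u ← (1−ω)·0.0000 + ω·-0.8333 = -1.1666
  v: GS value = (-11 - (-2)·-1.1666) / (-6) = 2.2222;  v ← (1−ω)·0.0000 + ω·2.2222 = 3.1111
Iteration 2:
  u: GS value = (-5 - (-2)·3.1111) / (6) = 0.2037;  u ← (1−ω)·-1.1666 + ω·0.2037 = 0.7518
  v: GS value = (-11 - (-2)·0.7518) / (-6) = 1.5827;  v ← (1−ω)·3.1111 + ω·1.5827 = 0.9713

(0.7518, 0.9713)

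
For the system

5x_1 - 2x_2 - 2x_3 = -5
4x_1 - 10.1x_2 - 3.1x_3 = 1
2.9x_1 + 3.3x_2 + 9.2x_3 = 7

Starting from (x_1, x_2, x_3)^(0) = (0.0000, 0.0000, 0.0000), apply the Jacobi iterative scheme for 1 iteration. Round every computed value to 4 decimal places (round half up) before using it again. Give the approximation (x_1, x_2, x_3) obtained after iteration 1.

Iteration 1:
  x_1 = (-5 - (-2)·0.0000 - (-2)·0.0000) / (5) = -1.0000
  x_2 = (1 - (4)·0.0000 - (-3.1)·0.0000) / (-10.1) = -0.0990
  x_3 = (7 - (2.9)·0.0000 - (3.3)·0.0000) / (9.2) = 0.7609

(-1.0000, -0.0990, 0.7609)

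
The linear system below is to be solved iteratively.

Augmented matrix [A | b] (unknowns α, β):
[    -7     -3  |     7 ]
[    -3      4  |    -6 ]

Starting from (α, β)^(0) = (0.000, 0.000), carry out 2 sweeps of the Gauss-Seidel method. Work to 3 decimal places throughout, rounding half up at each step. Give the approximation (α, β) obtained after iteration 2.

Iteration 1:
  α = (7 - (-3)·0.000) / (-7) = -1.000
  β = (-6 - (-3)·-1.000) / (4) = -2.250
Iteration 2:
  α = (7 - (-3)·-2.250) / (-7) = -0.036
  β = (-6 - (-3)·-0.036) / (4) = -1.527

(-0.036, -1.527)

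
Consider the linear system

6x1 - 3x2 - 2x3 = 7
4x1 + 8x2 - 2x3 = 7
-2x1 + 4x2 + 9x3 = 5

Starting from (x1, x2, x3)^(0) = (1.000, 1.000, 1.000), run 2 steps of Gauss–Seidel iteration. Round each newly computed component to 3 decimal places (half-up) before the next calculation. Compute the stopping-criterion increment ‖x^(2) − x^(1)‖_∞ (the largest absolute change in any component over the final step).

0.456

Iteration 1:
  x1 = (7 - (-3)·1.000 - (-2)·1.000) / (6) = 2.000
  x2 = (7 - (4)·2.000 - (-2)·1.000) / (8) = 0.125
  x3 = (5 - (-2)·2.000 - (4)·0.125) / (9) = 0.944
Iteration 2:
  x1 = (7 - (-3)·0.125 - (-2)·0.944) / (6) = 1.544
  x2 = (7 - (4)·1.544 - (-2)·0.944) / (8) = 0.339
  x3 = (5 - (-2)·1.544 - (4)·0.339) / (9) = 0.748
Change: (-0.456, 0.214, -0.196) → max |·| = 0.456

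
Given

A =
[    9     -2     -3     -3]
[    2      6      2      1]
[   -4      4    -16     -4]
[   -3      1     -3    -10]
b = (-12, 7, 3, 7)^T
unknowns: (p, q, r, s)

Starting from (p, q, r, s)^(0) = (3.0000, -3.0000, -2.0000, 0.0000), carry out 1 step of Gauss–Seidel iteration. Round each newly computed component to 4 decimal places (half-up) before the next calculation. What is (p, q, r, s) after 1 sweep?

(-2.6667, 2.7222, 1.1597, 0.0243)

Iteration 1:
  p = (-12 - (-2)·-3.0000 - (-3)·-2.0000 - (-3)·0.0000) / (9) = -2.6667
  q = (7 - (2)·-2.6667 - (2)·-2.0000 - (1)·0.0000) / (6) = 2.7222
  r = (3 - (-4)·-2.6667 - (4)·2.7222 - (-4)·0.0000) / (-16) = 1.1597
  s = (7 - (-3)·-2.6667 - (1)·2.7222 - (-3)·1.1597) / (-10) = 0.0243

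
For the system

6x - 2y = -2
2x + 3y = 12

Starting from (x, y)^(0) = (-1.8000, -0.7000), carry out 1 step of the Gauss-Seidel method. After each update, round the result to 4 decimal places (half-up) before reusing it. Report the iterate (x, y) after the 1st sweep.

Iteration 1:
  x = (-2 - (-2)·-0.7000) / (6) = -0.5667
  y = (12 - (2)·-0.5667) / (3) = 4.3778

(-0.5667, 4.3778)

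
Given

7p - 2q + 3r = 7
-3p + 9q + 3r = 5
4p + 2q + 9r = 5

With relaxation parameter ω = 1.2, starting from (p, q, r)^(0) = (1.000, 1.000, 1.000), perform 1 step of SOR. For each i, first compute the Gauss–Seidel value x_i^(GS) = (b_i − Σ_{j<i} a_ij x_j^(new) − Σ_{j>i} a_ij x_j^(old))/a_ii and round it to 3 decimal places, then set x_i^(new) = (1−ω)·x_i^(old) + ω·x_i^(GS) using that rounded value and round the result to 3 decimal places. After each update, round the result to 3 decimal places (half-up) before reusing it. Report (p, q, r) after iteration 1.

(0.828, 0.398, -0.081)

Iteration 1:
  p: GS value = (7 - (-2)·1.000 - (3)·1.000) / (7) = 0.857;  p ← (1−ω)·1.000 + ω·0.857 = 0.828
  q: GS value = (5 - (-3)·0.828 - (3)·1.000) / (9) = 0.498;  q ← (1−ω)·1.000 + ω·0.498 = 0.398
  r: GS value = (5 - (4)·0.828 - (2)·0.398) / (9) = 0.099;  r ← (1−ω)·1.000 + ω·0.099 = -0.081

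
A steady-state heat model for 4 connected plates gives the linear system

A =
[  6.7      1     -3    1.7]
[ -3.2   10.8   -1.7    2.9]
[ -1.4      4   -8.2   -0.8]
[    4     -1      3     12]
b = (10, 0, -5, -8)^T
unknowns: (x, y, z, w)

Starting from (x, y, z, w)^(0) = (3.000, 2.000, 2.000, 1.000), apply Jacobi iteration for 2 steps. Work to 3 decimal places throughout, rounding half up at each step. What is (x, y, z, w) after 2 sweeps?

Iteration 1:
  x = (10 - (1)·2.000 - (-3)·2.000 - (1.7)·1.000) / (6.7) = 1.836
  y = (0 - (-3.2)·3.000 - (-1.7)·2.000 - (2.9)·1.000) / (10.8) = 0.935
  z = (-5 - (-1.4)·3.000 - (4)·2.000 - (-0.8)·1.000) / (-8.2) = 0.976
  w = (-8 - (4)·3.000 - (-1)·2.000 - (3)·2.000) / (12) = -2.000
Iteration 2:
  x = (10 - (1)·0.935 - (-3)·0.976 - (1.7)·-2.000) / (6.7) = 2.297
  y = (0 - (-3.2)·1.836 - (-1.7)·0.976 - (2.9)·-2.000) / (10.8) = 1.235
  z = (-5 - (-1.4)·1.836 - (4)·0.935 - (-0.8)·-2.000) / (-8.2) = 0.948
  w = (-8 - (4)·1.836 - (-1)·0.935 - (3)·0.976) / (12) = -1.445

(2.297, 1.235, 0.948, -1.445)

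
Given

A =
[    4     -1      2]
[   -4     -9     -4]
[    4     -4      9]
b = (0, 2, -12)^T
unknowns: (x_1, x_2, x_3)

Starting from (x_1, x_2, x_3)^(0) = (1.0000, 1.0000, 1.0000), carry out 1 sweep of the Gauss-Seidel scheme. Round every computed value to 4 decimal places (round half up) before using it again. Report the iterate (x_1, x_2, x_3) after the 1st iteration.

(-0.2500, -0.5556, -1.4692)

Iteration 1:
  x_1 = (0 - (-1)·1.0000 - (2)·1.0000) / (4) = -0.2500
  x_2 = (2 - (-4)·-0.2500 - (-4)·1.0000) / (-9) = -0.5556
  x_3 = (-12 - (4)·-0.2500 - (-4)·-0.5556) / (9) = -1.4692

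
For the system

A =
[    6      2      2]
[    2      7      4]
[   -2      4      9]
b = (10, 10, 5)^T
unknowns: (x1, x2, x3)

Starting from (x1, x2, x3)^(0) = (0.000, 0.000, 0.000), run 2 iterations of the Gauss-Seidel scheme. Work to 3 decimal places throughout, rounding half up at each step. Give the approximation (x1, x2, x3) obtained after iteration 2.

Iteration 1:
  x1 = (10 - (2)·0.000 - (2)·0.000) / (6) = 1.667
  x2 = (10 - (2)·1.667 - (4)·0.000) / (7) = 0.952
  x3 = (5 - (-2)·1.667 - (4)·0.952) / (9) = 0.503
Iteration 2:
  x1 = (10 - (2)·0.952 - (2)·0.503) / (6) = 1.182
  x2 = (10 - (2)·1.182 - (4)·0.503) / (7) = 0.803
  x3 = (5 - (-2)·1.182 - (4)·0.803) / (9) = 0.461

(1.182, 0.803, 0.461)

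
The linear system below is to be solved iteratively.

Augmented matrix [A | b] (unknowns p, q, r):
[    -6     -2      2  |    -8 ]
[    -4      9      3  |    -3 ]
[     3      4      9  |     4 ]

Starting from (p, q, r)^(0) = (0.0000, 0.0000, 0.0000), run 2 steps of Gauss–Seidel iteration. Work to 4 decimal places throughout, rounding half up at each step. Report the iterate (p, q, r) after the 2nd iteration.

Iteration 1:
  p = (-8 - (-2)·0.0000 - (2)·0.0000) / (-6) = 1.3333
  q = (-3 - (-4)·1.3333 - (3)·0.0000) / (9) = 0.2592
  r = (4 - (3)·1.3333 - (4)·0.2592) / (9) = -0.1152
Iteration 2:
  p = (-8 - (-2)·0.2592 - (2)·-0.1152) / (-6) = 1.2085
  q = (-3 - (-4)·1.2085 - (3)·-0.1152) / (9) = 0.2422
  r = (4 - (3)·1.2085 - (4)·0.2422) / (9) = -0.0660

(1.2085, 0.2422, -0.0660)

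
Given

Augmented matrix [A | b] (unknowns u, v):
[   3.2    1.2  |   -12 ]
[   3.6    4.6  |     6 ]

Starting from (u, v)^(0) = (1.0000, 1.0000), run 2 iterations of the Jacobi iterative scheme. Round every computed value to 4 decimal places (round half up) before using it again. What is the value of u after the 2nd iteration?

-3.9456

Iteration 1:
  u = (-12 - (1.2)·1.0000) / (3.2) = -4.1250
  v = (6 - (3.6)·1.0000) / (4.6) = 0.5217
Iteration 2:
  u = (-12 - (1.2)·0.5217) / (3.2) = -3.9456
  v = (6 - (3.6)·-4.1250) / (4.6) = 4.5326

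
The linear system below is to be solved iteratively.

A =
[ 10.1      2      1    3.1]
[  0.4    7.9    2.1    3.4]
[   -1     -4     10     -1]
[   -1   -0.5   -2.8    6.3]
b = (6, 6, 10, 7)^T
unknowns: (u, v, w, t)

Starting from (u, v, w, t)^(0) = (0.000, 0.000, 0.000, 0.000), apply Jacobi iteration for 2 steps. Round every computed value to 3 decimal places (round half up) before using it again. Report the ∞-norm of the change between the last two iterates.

Iteration 1:
  u = (6 - (2)·0.000 - (1)·0.000 - (3.1)·0.000) / (10.1) = 0.594
  v = (6 - (0.4)·0.000 - (2.1)·0.000 - (3.4)·0.000) / (7.9) = 0.759
  w = (10 - (-1)·0.000 - (-4)·0.000 - (-1)·0.000) / (10) = 1.000
  t = (7 - (-1)·0.000 - (-0.5)·0.000 - (-2.8)·0.000) / (6.3) = 1.111
Iteration 2:
  u = (6 - (2)·0.759 - (1)·1.000 - (3.1)·1.111) / (10.1) = 0.004
  v = (6 - (0.4)·0.594 - (2.1)·1.000 - (3.4)·1.111) / (7.9) = -0.015
  w = (10 - (-1)·0.594 - (-4)·0.759 - (-1)·1.111) / (10) = 1.474
  t = (7 - (-1)·0.594 - (-0.5)·0.759 - (-2.8)·1.000) / (6.3) = 1.710
Change: (-0.590, -0.774, 0.474, 0.599) → max |·| = 0.774

0.774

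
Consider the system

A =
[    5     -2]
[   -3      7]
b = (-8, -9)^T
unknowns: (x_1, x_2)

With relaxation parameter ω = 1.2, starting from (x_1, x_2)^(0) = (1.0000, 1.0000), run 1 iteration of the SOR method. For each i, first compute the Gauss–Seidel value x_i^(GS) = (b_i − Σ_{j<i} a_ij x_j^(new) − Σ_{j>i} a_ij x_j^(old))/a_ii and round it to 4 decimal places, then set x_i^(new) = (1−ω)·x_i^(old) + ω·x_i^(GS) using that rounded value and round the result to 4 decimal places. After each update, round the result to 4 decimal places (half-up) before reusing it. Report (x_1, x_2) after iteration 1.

Iteration 1:
  x_1: GS value = (-8 - (-2)·1.0000) / (5) = -1.2000;  x_1 ← (1−ω)·1.0000 + ω·-1.2000 = -1.6400
  x_2: GS value = (-9 - (-3)·-1.6400) / (7) = -1.9886;  x_2 ← (1−ω)·1.0000 + ω·-1.9886 = -2.5863

(-1.6400, -2.5863)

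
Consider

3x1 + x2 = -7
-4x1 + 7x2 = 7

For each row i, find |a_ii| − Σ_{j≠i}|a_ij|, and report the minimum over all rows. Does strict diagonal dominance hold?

row 1: |3| − (1) = 2
row 2: |7| − (4) = 3
minimum over rows = 2 → strictly diagonally dominant (convergence guaranteed)

2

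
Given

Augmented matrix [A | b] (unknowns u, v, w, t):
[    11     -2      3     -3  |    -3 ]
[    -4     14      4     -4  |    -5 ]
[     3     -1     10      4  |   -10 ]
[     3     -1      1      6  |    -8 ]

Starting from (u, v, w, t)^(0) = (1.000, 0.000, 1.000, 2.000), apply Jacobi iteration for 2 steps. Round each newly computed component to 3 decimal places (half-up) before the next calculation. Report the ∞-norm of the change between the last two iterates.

1.921

Iteration 1:
  u = (-3 - (-2)·0.000 - (3)·1.000 - (-3)·2.000) / (11) = 0.000
  v = (-5 - (-4)·1.000 - (4)·1.000 - (-4)·2.000) / (14) = 0.214
  w = (-10 - (3)·1.000 - (-1)·0.000 - (4)·2.000) / (10) = -2.100
  t = (-8 - (3)·1.000 - (-1)·0.000 - (1)·1.000) / (6) = -2.000
Iteration 2:
  u = (-3 - (-2)·0.214 - (3)·-2.100 - (-3)·-2.000) / (11) = -0.207
  v = (-5 - (-4)·0.000 - (4)·-2.100 - (-4)·-2.000) / (14) = -0.329
  w = (-10 - (3)·0.000 - (-1)·0.214 - (4)·-2.000) / (10) = -0.179
  t = (-8 - (3)·0.000 - (-1)·0.214 - (1)·-2.100) / (6) = -0.948
Change: (-0.207, -0.543, 1.921, 1.052) → max |·| = 1.921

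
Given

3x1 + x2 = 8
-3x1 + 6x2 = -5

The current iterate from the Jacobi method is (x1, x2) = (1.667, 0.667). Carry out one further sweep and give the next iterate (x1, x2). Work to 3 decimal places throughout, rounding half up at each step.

One sweep:
  x1 = (8 - (1)·0.667) / (3) = 2.444
  x2 = (-5 - (-3)·1.667) / (6) = 0.000

(2.444, 0.000)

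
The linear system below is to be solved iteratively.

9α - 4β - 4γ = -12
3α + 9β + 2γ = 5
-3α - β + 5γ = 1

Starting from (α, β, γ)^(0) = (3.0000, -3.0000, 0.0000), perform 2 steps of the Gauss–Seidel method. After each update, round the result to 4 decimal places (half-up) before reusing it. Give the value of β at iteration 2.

1.1975

Iteration 1:
  α = (-12 - (-4)·-3.0000 - (-4)·0.0000) / (9) = -2.6667
  β = (5 - (3)·-2.6667 - (2)·0.0000) / (9) = 1.4445
  γ = (1 - (-3)·-2.6667 - (-1)·1.4445) / (5) = -1.1111
Iteration 2:
  α = (-12 - (-4)·1.4445 - (-4)·-1.1111) / (9) = -1.1852
  β = (5 - (3)·-1.1852 - (2)·-1.1111) / (9) = 1.1975
  γ = (1 - (-3)·-1.1852 - (-1)·1.1975) / (5) = -0.2716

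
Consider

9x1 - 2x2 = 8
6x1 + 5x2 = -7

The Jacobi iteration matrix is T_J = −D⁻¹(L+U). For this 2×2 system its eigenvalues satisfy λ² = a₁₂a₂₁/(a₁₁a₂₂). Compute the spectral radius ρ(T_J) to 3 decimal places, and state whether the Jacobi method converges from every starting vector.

a₁₂a₂₁/(a₁₁a₂₂) = (-2)·(6) / ((9)·(5)) = -0.266667
ρ = √|-0.266667| = √0.266667 = 0.516
ρ < 1, so Jacobi converges

0.516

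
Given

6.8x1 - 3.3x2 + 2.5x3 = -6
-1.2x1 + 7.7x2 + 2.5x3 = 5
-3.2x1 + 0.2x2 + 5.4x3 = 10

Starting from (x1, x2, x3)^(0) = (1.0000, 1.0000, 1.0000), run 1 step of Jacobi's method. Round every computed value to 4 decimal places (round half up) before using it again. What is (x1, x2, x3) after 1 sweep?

Iteration 1:
  x1 = (-6 - (-3.3)·1.0000 - (2.5)·1.0000) / (6.8) = -0.7647
  x2 = (5 - (-1.2)·1.0000 - (2.5)·1.0000) / (7.7) = 0.4805
  x3 = (10 - (-3.2)·1.0000 - (0.2)·1.0000) / (5.4) = 2.4074

(-0.7647, 0.4805, 2.4074)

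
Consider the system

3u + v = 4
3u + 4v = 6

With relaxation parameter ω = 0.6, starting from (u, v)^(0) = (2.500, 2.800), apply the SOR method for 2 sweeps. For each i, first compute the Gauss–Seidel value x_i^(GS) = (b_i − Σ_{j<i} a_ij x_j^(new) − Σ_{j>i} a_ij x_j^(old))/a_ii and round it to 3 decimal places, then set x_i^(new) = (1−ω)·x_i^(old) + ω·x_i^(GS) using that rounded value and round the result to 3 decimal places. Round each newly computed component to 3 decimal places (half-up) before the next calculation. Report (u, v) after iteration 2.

(1.004, 1.033)

Iteration 1:
  u: GS value = (4 - (1)·2.800) / (3) = 0.400;  u ← (1−ω)·2.500 + ω·0.400 = 1.240
  v: GS value = (6 - (3)·1.240) / (4) = 0.570;  v ← (1−ω)·2.800 + ω·0.570 = 1.462
Iteration 2:
  u: GS value = (4 - (1)·1.462) / (3) = 0.846;  u ← (1−ω)·1.240 + ω·0.846 = 1.004
  v: GS value = (6 - (3)·1.004) / (4) = 0.747;  v ← (1−ω)·1.462 + ω·0.747 = 1.033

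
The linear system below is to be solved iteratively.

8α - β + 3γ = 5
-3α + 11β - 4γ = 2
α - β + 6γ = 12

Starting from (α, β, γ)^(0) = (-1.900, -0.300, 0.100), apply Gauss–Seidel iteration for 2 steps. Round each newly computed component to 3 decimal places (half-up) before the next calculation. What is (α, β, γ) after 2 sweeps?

Iteration 1:
  α = (5 - (-1)·-0.300 - (3)·0.100) / (8) = 0.550
  β = (2 - (-3)·0.550 - (-4)·0.100) / (11) = 0.368
  γ = (12 - (1)·0.550 - (-1)·0.368) / (6) = 1.970
Iteration 2:
  α = (5 - (-1)·0.368 - (3)·1.970) / (8) = -0.068
  β = (2 - (-3)·-0.068 - (-4)·1.970) / (11) = 0.880
  γ = (12 - (1)·-0.068 - (-1)·0.880) / (6) = 2.158

(-0.068, 0.880, 2.158)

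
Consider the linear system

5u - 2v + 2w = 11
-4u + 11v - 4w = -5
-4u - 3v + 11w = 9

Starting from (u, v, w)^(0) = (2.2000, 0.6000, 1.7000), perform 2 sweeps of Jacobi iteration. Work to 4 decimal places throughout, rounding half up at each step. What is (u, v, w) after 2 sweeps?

(1.8727, 0.8334, 1.7210)

Iteration 1:
  u = (11 - (-2)·0.6000 - (2)·1.7000) / (5) = 1.7600
  v = (-5 - (-4)·2.2000 - (-4)·1.7000) / (11) = 0.9636
  w = (9 - (-4)·2.2000 - (-3)·0.6000) / (11) = 1.7818
Iteration 2:
  u = (11 - (-2)·0.9636 - (2)·1.7818) / (5) = 1.8727
  v = (-5 - (-4)·1.7600 - (-4)·1.7818) / (11) = 0.8334
  w = (9 - (-4)·1.7600 - (-3)·0.9636) / (11) = 1.7210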